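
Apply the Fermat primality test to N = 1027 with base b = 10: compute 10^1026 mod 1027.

482

10^1 ≡ 10 (mod 1027)
10^2 ≡ 10^2 = 100 ≡ 100 (mod 1027)
10^4 ≡ 100^2 = 10000 ≡ 757 (mod 1027)
10^8 ≡ 757^2 = 573049 ≡ 1010 (mod 1027)
10^16 ≡ 1010^2 = 1020100 ≡ 289 (mod 1027)
10^32 ≡ 289^2 = 83521 ≡ 334 (mod 1027)
10^64 ≡ 334^2 = 111556 ≡ 640 (mod 1027)
10^128 ≡ 640^2 = 409600 ≡ 854 (mod 1027)
10^256 ≡ 854^2 = 729316 ≡ 146 (mod 1027)
10^512 ≡ 146^2 = 21316 ≡ 776 (mod 1027)
10^1024 ≡ 776^2 = 602176 ≡ 354 (mod 1027)
1026 = 1024 + 2 in binary powers of 2.
So 10^1026 ≡ 354 · 100 ≡ 482 (mod 1027).
Since 482 ≠ 1, base 10 is a Fermat witness: 1027 is composite.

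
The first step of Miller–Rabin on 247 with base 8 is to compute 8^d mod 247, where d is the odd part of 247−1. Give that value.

18

247 − 1 = 246 = 2^1 · 123, so d = 123.
8^1 ≡ 8 (mod 247)
8^2 ≡ 8^2 = 64 ≡ 64 (mod 247)
8^4 ≡ 64^2 = 4096 ≡ 144 (mod 247)
8^8 ≡ 144^2 = 20736 ≡ 235 (mod 247)
8^16 ≡ 235^2 = 55225 ≡ 144 (mod 247)
8^32 ≡ 144^2 = 20736 ≡ 235 (mod 247)
8^64 ≡ 235^2 = 55225 ≡ 144 (mod 247)
123 = 64 + 32 + 16 + 8 + 2 + 1 in binary powers of 2.
So 8^123 ≡ 144 · 235 · 144 · 235 · 64 · 8 ≡ 18 (mod 247).
Squaring chain: 18; never reaches −1, so base 8 is a Miller–Rabin witness that 247 is composite.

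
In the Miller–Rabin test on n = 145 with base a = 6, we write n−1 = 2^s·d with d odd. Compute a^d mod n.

51

145 − 1 = 144 = 2^4 · 9, so d = 9.
6^1 ≡ 6 (mod 145)
6^2 ≡ 6^2 = 36 ≡ 36 (mod 145)
6^4 ≡ 36^2 = 1296 ≡ 136 (mod 145)
6^8 ≡ 136^2 = 18496 ≡ 81 (mod 145)
9 = 8 + 1 in binary powers of 2.
So 6^9 ≡ 81 · 6 ≡ 51 (mod 145).
Squaring chain: 51 → 136 → 81 → 36; never reaches −1, so base 6 is a Miller–Rabin witness that 145 is composite.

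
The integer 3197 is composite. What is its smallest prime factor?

23

3197 is odd.
Digit sum 20, not divisible by 3.
Ends in 7: not divisible by 5.
7: 3197 = 7·456 + 5
11: 3197 = 11·290 + 7
13: 3197 = 13·245 + 12
17: 3197 = 17·188 + 1
19: 3197 = 19·168 + 5
23: 3197 = 23·139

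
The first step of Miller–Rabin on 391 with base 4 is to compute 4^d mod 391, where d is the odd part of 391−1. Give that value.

285

391 − 1 = 390 = 2^1 · 195, so d = 195.
4^1 ≡ 4 (mod 391)
4^2 ≡ 4^2 = 16 ≡ 16 (mod 391)
4^4 ≡ 16^2 = 256 ≡ 256 (mod 391)
4^8 ≡ 256^2 = 65536 ≡ 239 (mod 391)
4^16 ≡ 239^2 = 57121 ≡ 35 (mod 391)
4^32 ≡ 35^2 = 1225 ≡ 52 (mod 391)
4^64 ≡ 52^2 = 2704 ≡ 358 (mod 391)
4^128 ≡ 358^2 = 128164 ≡ 307 (mod 391)
195 = 128 + 64 + 2 + 1 in binary powers of 2.
So 4^195 ≡ 307 · 358 · 16 · 4 ≡ 285 (mod 391).
Squaring chain: 285; never reaches −1, so base 4 is a Miller–Rabin witness that 391 is composite.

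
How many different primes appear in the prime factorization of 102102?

6

102102 = 2 · 51051
51051 = 3 · 17017
17017 = 7 · 2431
2431 = 11 · 221
221 = 13 · 17
102102 = 2 · 3 · 7 · 11 · 13 · 17, which has 6 distinct prime factors.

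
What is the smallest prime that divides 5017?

29

5017 is odd.
Digit sum 13, not divisible by 3.
Ends in 7: not divisible by 5.
7: 5017 = 7·716 + 5
11: 5017 = 11·456 + 1
13: 5017 = 13·385 + 12
17: 5017 = 17·295 + 2
19: 5017 = 19·264 + 1
23: 5017 = 23·218 + 3
29: 5017 = 29·173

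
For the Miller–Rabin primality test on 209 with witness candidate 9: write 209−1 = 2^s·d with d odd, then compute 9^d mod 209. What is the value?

25

209 − 1 = 208 = 2^4 · 13, so d = 13.
9^1 ≡ 9 (mod 209)
9^2 ≡ 9^2 = 81 ≡ 81 (mod 209)
9^4 ≡ 81^2 = 6561 ≡ 82 (mod 209)
9^8 ≡ 82^2 = 6724 ≡ 36 (mod 209)
13 = 8 + 4 + 1 in binary powers of 2.
So 9^13 ≡ 36 · 82 · 9 ≡ 25 (mod 209).
Squaring chain: 25 → 207 → 4 → 16; never reaches −1, so base 9 is a Miller–Rabin witness that 209 is composite.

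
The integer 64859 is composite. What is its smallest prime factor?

64859 is odd.
Digit sum 32, not divisible by 3.
Ends in 9: not divisible by 5.
7: 64859 = 7·9265 + 4
11: 64859 = 11·5896 + 3
13: 64859 = 13·4989 + 2
17: 64859 = 17·3815 + 4
19: 64859 = 19·3413 + 12
23: 64859 = 23·2819 + 22
29: 64859 = 29·2236 + 15
31: 64859 = 31·2092 + 7
37: 64859 = 37·1752 + 35
41: 64859 = 41·1581 + 38
43: 64859 = 43·1508 + 15
47: 64859 = 47·1379 + 46
53: 64859 = 53·1223 + 40
59: 64859 = 59·1099 + 18
61: 64859 = 61·1063 + 16
67: 64859 = 67·968 + 3
71: 64859 = 71·913 + 36
73: 64859 = 73·888 + 35
79: 64859 = 79·821

79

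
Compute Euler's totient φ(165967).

Factor: 165967 = 29 · 59 · 97.
φ(165967) = (29−1) · (59−1) · (97−1) = 28 · 58 · 96 = 155904.

155904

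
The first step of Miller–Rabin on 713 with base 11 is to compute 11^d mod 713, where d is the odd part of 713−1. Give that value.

713 − 1 = 712 = 2^3 · 89, so d = 89.
11^1 ≡ 11 (mod 713)
11^2 ≡ 11^2 = 121 ≡ 121 (mod 713)
11^4 ≡ 121^2 = 14641 ≡ 381 (mod 713)
11^8 ≡ 381^2 = 145161 ≡ 422 (mod 713)
11^16 ≡ 422^2 = 178084 ≡ 547 (mod 713)
11^32 ≡ 547^2 = 299209 ≡ 462 (mod 713)
11^64 ≡ 462^2 = 213444 ≡ 257 (mod 713)
89 = 64 + 16 + 8 + 1 in binary powers of 2.
So 11^89 ≡ 257 · 547 · 422 · 11 ≡ 172 (mod 713).
Squaring chain: 172 → 351 → 565; never reaches −1, so base 11 is a Miller–Rabin witness that 713 is composite.

172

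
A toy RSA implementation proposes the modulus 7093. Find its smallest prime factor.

41

7093 is odd.
Digit sum 19, not divisible by 3.
Ends in 3: not divisible by 5.
7: 7093 = 7·1013 + 2
11: 7093 = 11·644 + 9
13: 7093 = 13·545 + 8
17: 7093 = 17·417 + 4
19: 7093 = 19·373 + 6
23: 7093 = 23·308 + 9
29: 7093 = 29·244 + 17
31: 7093 = 31·228 + 25
37: 7093 = 37·191 + 26
41: 7093 = 41·173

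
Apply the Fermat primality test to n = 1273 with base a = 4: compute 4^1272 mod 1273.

4^1 ≡ 4 (mod 1273)
4^2 ≡ 4^2 = 16 ≡ 16 (mod 1273)
4^4 ≡ 16^2 = 256 ≡ 256 (mod 1273)
4^8 ≡ 256^2 = 65536 ≡ 613 (mod 1273)
4^16 ≡ 613^2 = 375769 ≡ 234 (mod 1273)
4^32 ≡ 234^2 = 54756 ≡ 17 (mod 1273)
4^64 ≡ 17^2 = 289 ≡ 289 (mod 1273)
4^128 ≡ 289^2 = 83521 ≡ 776 (mod 1273)
4^256 ≡ 776^2 = 602176 ≡ 47 (mod 1273)
4^512 ≡ 47^2 = 2209 ≡ 936 (mod 1273)
4^1024 ≡ 936^2 = 876096 ≡ 272 (mod 1273)
1272 = 1024 + 128 + 64 + 32 + 16 + 8 in binary powers of 2.
So 4^1272 ≡ 272 · 776 · 289 · 17 · 234 · 613 ≡ 729 (mod 1273).
Since 729 ≠ 1, base 4 is a Fermat witness: 1273 is composite.

729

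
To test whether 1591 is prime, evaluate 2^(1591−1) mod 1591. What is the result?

2^1 ≡ 2 (mod 1591)
2^2 ≡ 2^2 = 4 ≡ 4 (mod 1591)
2^4 ≡ 4^2 = 16 ≡ 16 (mod 1591)
2^8 ≡ 16^2 = 256 ≡ 256 (mod 1591)
2^16 ≡ 256^2 = 65536 ≡ 305 (mod 1591)
2^32 ≡ 305^2 = 93025 ≡ 747 (mod 1591)
2^64 ≡ 747^2 = 558009 ≡ 1159 (mod 1591)
2^128 ≡ 1159^2 = 1343281 ≡ 477 (mod 1591)
2^256 ≡ 477^2 = 227529 ≡ 16 (mod 1591)
2^512 ≡ 16^2 = 256 ≡ 256 (mod 1591)
2^1024 ≡ 256^2 = 65536 ≡ 305 (mod 1591)
1590 = 1024 + 512 + 32 + 16 + 4 + 2 in binary powers of 2.
So 2^1590 ≡ 305 · 256 · 747 · 305 · 16 · 4 ≡ 471 (mod 1591).
Since 471 ≠ 1, base 2 is a Fermat witness: 1591 is composite.

471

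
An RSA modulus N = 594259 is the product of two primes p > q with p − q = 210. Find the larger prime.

Since p = q + 210, we have 594259 = q(q + 210), so q² + 210q − 594259 = 0.
Discriminant: 210² + 4·594259 = 44100 + 2377036 = 2421136; √2421136 = 1556.
q = (−210 + 1556)/2 = 673, and p = q + 210 = 883.
Check: 673 · 883 = 594259.

883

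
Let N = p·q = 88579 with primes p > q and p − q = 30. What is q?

283

Since p = q + 30, we have 88579 = q(q + 30), so q² + 30q − 88579 = 0.
Discriminant: 30² + 4·88579 = 900 + 354316 = 355216; √355216 = 596.
q = (−30 + 596)/2 = 283, and p = q + 30 = 313.
Check: 283 · 313 = 88579.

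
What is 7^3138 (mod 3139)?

7^1 ≡ 7 (mod 3139)
7^2 ≡ 7^2 = 49 ≡ 49 (mod 3139)
7^4 ≡ 49^2 = 2401 ≡ 2401 (mod 3139)
7^8 ≡ 2401^2 = 5764801 ≡ 1597 (mod 3139)
7^16 ≡ 1597^2 = 2550409 ≡ 1541 (mod 3139)
7^32 ≡ 1541^2 = 2374681 ≡ 1597 (mod 3139)
7^64 ≡ 1597^2 = 2550409 ≡ 1541 (mod 3139)
7^128 ≡ 1541^2 = 2374681 ≡ 1597 (mod 3139)
7^256 ≡ 1597^2 = 2550409 ≡ 1541 (mod 3139)
7^512 ≡ 1541^2 = 2374681 ≡ 1597 (mod 3139)
7^1024 ≡ 1597^2 = 2550409 ≡ 1541 (mod 3139)
7^2048 ≡ 1541^2 = 2374681 ≡ 1597 (mod 3139)
3138 = 2048 + 1024 + 64 + 2 in binary powers of 2.
So 7^3138 ≡ 1597 · 1541 · 1541 · 49 ≡ 173 (mod 3139).
Since 173 ≠ 1, base 7 is a Fermat witness: 3139 is composite.

173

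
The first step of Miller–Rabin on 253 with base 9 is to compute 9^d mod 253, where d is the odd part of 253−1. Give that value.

253 − 1 = 252 = 2^2 · 63, so d = 63.
9^1 ≡ 9 (mod 253)
9^2 ≡ 9^2 = 81 ≡ 81 (mod 253)
9^4 ≡ 81^2 = 6561 ≡ 236 (mod 253)
9^8 ≡ 236^2 = 55696 ≡ 36 (mod 253)
9^16 ≡ 36^2 = 1296 ≡ 31 (mod 253)
9^32 ≡ 31^2 = 961 ≡ 202 (mod 253)
63 = 32 + 16 + 8 + 4 + 2 + 1 in binary powers of 2.
So 9^63 ≡ 202 · 31 · 36 · 236 · 81 · 9 ≡ 36 (mod 253).
Squaring chain: 36 → 31; never reaches −1, so base 9 is a Miller–Rabin witness that 253 is composite.

36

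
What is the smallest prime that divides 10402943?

10402943 is odd.
Digit sum 23, not divisible by 3.
Ends in 3: not divisible by 5.
7: 10402943 = 7·1486134 + 5
11: 10402943 = 11·945722 + 1
13: 10402943 = 13·800226 + 5
17: 10402943 = 17·611937 + 14
19: 10402943 = 19·547523 + 6
23: 10402943 = 23·452301 + 20
29: 10402943 = 29·358722 + 5
31: 10402943 = 31·335578 + 25
37: 10402943 = 37·281160 + 23
41: 10402943 = 41·253730 + 13
43: 10402943 = 43·241928 + 39
47: 10402943 = 47·221339 + 10
53: 10402943 = 53·196281 + 50
59: 10402943 = 59·176321 + 4
61: 10402943 = 61·170540 + 3
67: 10402943 = 67·155267 + 54
71: 10402943 = 71·146520 + 23
73: 10402943 = 73·142506 + 5
79: 10402943 = 79·131682 + 65
83: 10402943 = 83·125336 + 55
89: 10402943 = 89·116887

89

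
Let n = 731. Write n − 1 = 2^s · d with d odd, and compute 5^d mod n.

731 − 1 = 730 = 2^1 · 365, so d = 365.
5^1 ≡ 5 (mod 731)
5^2 ≡ 5^2 = 25 ≡ 25 (mod 731)
5^4 ≡ 25^2 = 625 ≡ 625 (mod 731)
5^8 ≡ 625^2 = 390625 ≡ 271 (mod 731)
5^16 ≡ 271^2 = 73441 ≡ 341 (mod 731)
5^32 ≡ 341^2 = 116281 ≡ 52 (mod 731)
5^64 ≡ 52^2 = 2704 ≡ 511 (mod 731)
5^128 ≡ 511^2 = 261121 ≡ 154 (mod 731)
5^256 ≡ 154^2 = 23716 ≡ 324 (mod 731)
365 = 256 + 64 + 32 + 8 + 4 + 1 in binary powers of 2.
So 5^365 ≡ 324 · 511 · 52 · 271 · 625 · 5 ≡ 632 (mod 731).
Squaring chain: 632; never reaches −1, so base 5 is a Miller–Rabin witness that 731 is composite.

632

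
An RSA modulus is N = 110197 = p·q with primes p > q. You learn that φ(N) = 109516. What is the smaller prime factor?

φ(n) = (p−1)(q−1) = n − (p+q) + 1, so p + q = 110197 − 109516 + 1 = 682.
p and q are the roots of t² − 682t + 110197 = 0.
Discriminant: 682² − 4·110197 = 465124 − 440788 = 24336; √24336 = 156.
q = (682 − 156)/2 = 263, p = (682 + 156)/2 = 419.
Check: 263 · 419 = 110197.

263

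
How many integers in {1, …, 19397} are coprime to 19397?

15552

Factor: 19397 = 7 · 17 · 163.
φ(19397) = (7−1) · (17−1) · (163−1) = 6 · 16 · 162 = 15552.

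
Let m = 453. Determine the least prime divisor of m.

453 is odd.
Digit sum 12, divisible by 3.

3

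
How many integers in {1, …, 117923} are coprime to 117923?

Factor: 117923 = 13 · 47 · 193.
φ(117923) = (13−1) · (47−1) · (193−1) = 12 · 46 · 192 = 105984.

105984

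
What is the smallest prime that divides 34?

2

34 is even: 2 divides it.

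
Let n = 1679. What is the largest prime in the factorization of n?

1679 = 23 · 73
73 is prime.
So 1679 = 23 · 73; the largest prime factor is 73.

73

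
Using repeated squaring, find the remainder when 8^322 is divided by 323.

30

8^1 ≡ 8 (mod 323)
8^2 ≡ 8^2 = 64 ≡ 64 (mod 323)
8^4 ≡ 64^2 = 4096 ≡ 220 (mod 323)
8^8 ≡ 220^2 = 48400 ≡ 273 (mod 323)
8^16 ≡ 273^2 = 74529 ≡ 239 (mod 323)
8^32 ≡ 239^2 = 57121 ≡ 273 (mod 323)
8^64 ≡ 273^2 = 74529 ≡ 239 (mod 323)
8^128 ≡ 239^2 = 57121 ≡ 273 (mod 323)
8^256 ≡ 273^2 = 74529 ≡ 239 (mod 323)
322 = 256 + 64 + 2 in binary powers of 2.
So 8^322 ≡ 239 · 239 · 64 ≡ 30 (mod 323).
Since 30 ≠ 1, base 8 is a Fermat witness: 323 is composite.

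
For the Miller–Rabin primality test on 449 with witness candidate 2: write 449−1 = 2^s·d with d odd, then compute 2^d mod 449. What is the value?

449 − 1 = 448 = 2^6 · 7, so d = 7.
2^1 ≡ 2 (mod 449)
2^2 ≡ 2^2 = 4 ≡ 4 (mod 449)
2^4 ≡ 4^2 = 16 ≡ 16 (mod 449)
7 = 4 + 2 + 1 in binary powers of 2.
So 2^7 ≡ 16 · 4 · 2 ≡ 128 (mod 449).
Squaring chain: 128 → 220 → 357 → 382 → 448 → 1; reaches −1, so base 2 does not prove 449 composite.

128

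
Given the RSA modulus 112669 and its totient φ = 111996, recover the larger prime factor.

367

φ(n) = (p−1)(q−1) = n − (p+q) + 1, so p + q = 112669 − 111996 + 1 = 674.
p and q are the roots of t² − 674t + 112669 = 0.
Discriminant: 674² − 4·112669 = 454276 − 450676 = 3600; √3600 = 60.
q = (674 − 60)/2 = 307, p = (674 + 60)/2 = 367.
Check: 307 · 367 = 112669.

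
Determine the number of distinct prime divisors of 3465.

3465 = 3^2 · 385
385 = 5 · 77
77 = 7 · 11
3465 = 3^2 · 5 · 7 · 11, which has 4 distinct prime factors.

4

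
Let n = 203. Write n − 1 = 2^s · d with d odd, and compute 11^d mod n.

203 − 1 = 202 = 2^1 · 101, so d = 101.
11^1 ≡ 11 (mod 203)
11^2 ≡ 11^2 = 121 ≡ 121 (mod 203)
11^4 ≡ 121^2 = 14641 ≡ 25 (mod 203)
11^8 ≡ 25^2 = 625 ≡ 16 (mod 203)
11^16 ≡ 16^2 = 256 ≡ 53 (mod 203)
11^32 ≡ 53^2 = 2809 ≡ 170 (mod 203)
11^64 ≡ 170^2 = 28900 ≡ 74 (mod 203)
101 = 64 + 32 + 4 + 1 in binary powers of 2.
So 11^101 ≡ 74 · 170 · 25 · 11 ≡ 177 (mod 203).
Squaring chain: 177; never reaches −1, so base 11 is a Miller–Rabin witness that 203 is composite.

177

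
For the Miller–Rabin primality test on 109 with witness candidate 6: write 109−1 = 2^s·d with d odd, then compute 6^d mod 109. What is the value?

33

109 − 1 = 108 = 2^2 · 27, so d = 27.
6^1 ≡ 6 (mod 109)
6^2 ≡ 6^2 = 36 ≡ 36 (mod 109)
6^4 ≡ 36^2 = 1296 ≡ 97 (mod 109)
6^8 ≡ 97^2 = 9409 ≡ 35 (mod 109)
6^16 ≡ 35^2 = 1225 ≡ 26 (mod 109)
27 = 16 + 8 + 2 + 1 in binary powers of 2.
So 6^27 ≡ 26 · 35 · 36 · 6 ≡ 33 (mod 109).
Squaring chain: 33 → 108; reaches −1, so base 6 does not prove 109 composite.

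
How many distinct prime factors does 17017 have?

17017 = 7 · 2431
2431 = 11 · 221
221 = 13 · 17
17017 = 7 · 11 · 13 · 17, which has 4 distinct prime factors.

4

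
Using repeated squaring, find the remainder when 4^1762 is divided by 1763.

4^1 ≡ 4 (mod 1763)
4^2 ≡ 4^2 = 16 ≡ 16 (mod 1763)
4^4 ≡ 16^2 = 256 ≡ 256 (mod 1763)
4^8 ≡ 256^2 = 65536 ≡ 305 (mod 1763)
4^16 ≡ 305^2 = 93025 ≡ 1349 (mod 1763)
4^32 ≡ 1349^2 = 1819801 ≡ 385 (mod 1763)
4^64 ≡ 385^2 = 148225 ≡ 133 (mod 1763)
4^128 ≡ 133^2 = 17689 ≡ 59 (mod 1763)
4^256 ≡ 59^2 = 3481 ≡ 1718 (mod 1763)
4^512 ≡ 1718^2 = 2951524 ≡ 262 (mod 1763)
4^1024 ≡ 262^2 = 68644 ≡ 1650 (mod 1763)
1762 = 1024 + 512 + 128 + 64 + 32 + 2 in binary powers of 2.
So 4^1762 ≡ 1650 · 262 · 59 · 133 · 385 · 16 ≡ 508 (mod 1763).
Since 508 ≠ 1, base 4 is a Fermat witness: 1763 is composite.

508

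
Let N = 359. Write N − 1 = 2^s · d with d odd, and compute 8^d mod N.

1

359 − 1 = 358 = 2^1 · 179, so d = 179.
8^1 ≡ 8 (mod 359)
8^2 ≡ 8^2 = 64 ≡ 64 (mod 359)
8^4 ≡ 64^2 = 4096 ≡ 147 (mod 359)
8^8 ≡ 147^2 = 21609 ≡ 69 (mod 359)
8^16 ≡ 69^2 = 4761 ≡ 94 (mod 359)
8^32 ≡ 94^2 = 8836 ≡ 220 (mod 359)
8^64 ≡ 220^2 = 48400 ≡ 294 (mod 359)
8^128 ≡ 294^2 = 86436 ≡ 276 (mod 359)
179 = 128 + 32 + 16 + 2 + 1 in binary powers of 2.
So 8^179 ≡ 276 · 220 · 94 · 64 · 8 ≡ 1 (mod 359).
Since 8^d ≡ 1 (mod 359), base 8 does not prove 359 composite.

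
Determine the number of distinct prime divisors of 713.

2

713 = 23 · 31
713 = 23 · 31, which has 2 distinct prime factors.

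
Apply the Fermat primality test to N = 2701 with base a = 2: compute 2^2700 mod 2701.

2^1 ≡ 2 (mod 2701)
2^2 ≡ 2^2 = 4 ≡ 4 (mod 2701)
2^4 ≡ 4^2 = 16 ≡ 16 (mod 2701)
2^8 ≡ 16^2 = 256 ≡ 256 (mod 2701)
2^16 ≡ 256^2 = 65536 ≡ 712 (mod 2701)
2^32 ≡ 712^2 = 506944 ≡ 1857 (mod 2701)
2^64 ≡ 1857^2 = 3448449 ≡ 1973 (mod 2701)
2^128 ≡ 1973^2 = 3892729 ≡ 588 (mod 2701)
2^256 ≡ 588^2 = 345744 ≡ 16 (mod 2701)
2^512 ≡ 16^2 = 256 ≡ 256 (mod 2701)
2^1024 ≡ 256^2 = 65536 ≡ 712 (mod 2701)
2^2048 ≡ 712^2 = 506944 ≡ 1857 (mod 2701)
2700 = 2048 + 512 + 128 + 8 + 4 in binary powers of 2.
So 2^2700 ≡ 1857 · 256 · 588 · 256 · 16 ≡ 1 (mod 2701).
Since the result is 1, base 2 gives no evidence that 2701 is composite.

1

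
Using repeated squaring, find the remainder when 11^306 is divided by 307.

1

11^1 ≡ 11 (mod 307)
11^2 ≡ 11^2 = 121 ≡ 121 (mod 307)
11^4 ≡ 121^2 = 14641 ≡ 212 (mod 307)
11^8 ≡ 212^2 = 44944 ≡ 122 (mod 307)
11^16 ≡ 122^2 = 14884 ≡ 148 (mod 307)
11^32 ≡ 148^2 = 21904 ≡ 107 (mod 307)
11^64 ≡ 107^2 = 11449 ≡ 90 (mod 307)
11^128 ≡ 90^2 = 8100 ≡ 118 (mod 307)
11^256 ≡ 118^2 = 13924 ≡ 109 (mod 307)
306 = 256 + 32 + 16 + 2 in binary powers of 2.
So 11^306 ≡ 109 · 107 · 148 · 121 ≡ 1 (mod 307).
Since the result is 1, base 11 gives no evidence that 307 is composite.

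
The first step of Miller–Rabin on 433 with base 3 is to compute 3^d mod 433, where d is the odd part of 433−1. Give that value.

1

433 − 1 = 432 = 2^4 · 27, so d = 27.
3^1 ≡ 3 (mod 433)
3^2 ≡ 3^2 = 9 ≡ 9 (mod 433)
3^4 ≡ 9^2 = 81 ≡ 81 (mod 433)
3^8 ≡ 81^2 = 6561 ≡ 66 (mod 433)
3^16 ≡ 66^2 = 4356 ≡ 26 (mod 433)
27 = 16 + 8 + 2 + 1 in binary powers of 2.
So 3^27 ≡ 26 · 66 · 9 · 3 ≡ 1 (mod 433).
Since 3^d ≡ 1 (mod 433), base 3 does not prove 433 composite.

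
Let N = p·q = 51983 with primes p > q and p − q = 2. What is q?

Since p = q + 2, we have 51983 = q(q + 2), so q² + 2q − 51983 = 0.
Discriminant: 2² + 4·51983 = 4 + 207932 = 207936; √207936 = 456.
q = (−2 + 456)/2 = 227, and p = q + 2 = 229.
Check: 227 · 229 = 51983.

227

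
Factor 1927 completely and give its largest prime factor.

47

1927 = 41 · 47
47 is prime.
So 1927 = 41 · 47; the largest prime factor is 47.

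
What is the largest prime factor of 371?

53

371 = 7 · 53
53 is prime.
So 371 = 7 · 53; the largest prime factor is 53.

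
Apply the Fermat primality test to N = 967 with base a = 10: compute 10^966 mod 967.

1

10^1 ≡ 10 (mod 967)
10^2 ≡ 10^2 = 100 ≡ 100 (mod 967)
10^4 ≡ 100^2 = 10000 ≡ 330 (mod 967)
10^8 ≡ 330^2 = 108900 ≡ 596 (mod 967)
10^16 ≡ 596^2 = 355216 ≡ 327 (mod 967)
10^32 ≡ 327^2 = 106929 ≡ 559 (mod 967)
10^64 ≡ 559^2 = 312481 ≡ 140 (mod 967)
10^128 ≡ 140^2 = 19600 ≡ 260 (mod 967)
10^256 ≡ 260^2 = 67600 ≡ 877 (mod 967)
10^512 ≡ 877^2 = 769129 ≡ 364 (mod 967)
966 = 512 + 256 + 128 + 64 + 4 + 2 in binary powers of 2.
So 10^966 ≡ 364 · 877 · 260 · 140 · 330 · 100 ≡ 1 (mod 967).
Since the result is 1, base 10 gives no evidence that 967 is composite.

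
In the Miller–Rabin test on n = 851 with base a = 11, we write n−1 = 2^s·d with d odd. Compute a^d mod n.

851 − 1 = 850 = 2^1 · 425, so d = 425.
11^1 ≡ 11 (mod 851)
11^2 ≡ 11^2 = 121 ≡ 121 (mod 851)
11^4 ≡ 121^2 = 14641 ≡ 174 (mod 851)
11^8 ≡ 174^2 = 30276 ≡ 491 (mod 851)
11^16 ≡ 491^2 = 241081 ≡ 248 (mod 851)
11^32 ≡ 248^2 = 61504 ≡ 232 (mod 851)
11^64 ≡ 232^2 = 53824 ≡ 211 (mod 851)
11^128 ≡ 211^2 = 44521 ≡ 269 (mod 851)
11^256 ≡ 269^2 = 72361 ≡ 26 (mod 851)
425 = 256 + 128 + 32 + 8 + 1 in binary powers of 2.
So 11^425 ≡ 26 · 269 · 232 · 491 · 11 ≡ 582 (mod 851).
Squaring chain: 582; never reaches −1, so base 11 is a Miller–Rabin witness that 851 is composite.

582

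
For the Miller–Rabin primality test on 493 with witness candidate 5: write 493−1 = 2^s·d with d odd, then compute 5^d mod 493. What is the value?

419

493 − 1 = 492 = 2^2 · 123, so d = 123.
5^1 ≡ 5 (mod 493)
5^2 ≡ 5^2 = 25 ≡ 25 (mod 493)
5^4 ≡ 25^2 = 625 ≡ 132 (mod 493)
5^8 ≡ 132^2 = 17424 ≡ 169 (mod 493)
5^16 ≡ 169^2 = 28561 ≡ 460 (mod 493)
5^32 ≡ 460^2 = 211600 ≡ 103 (mod 493)
5^64 ≡ 103^2 = 10609 ≡ 256 (mod 493)
123 = 64 + 32 + 16 + 8 + 2 + 1 in binary powers of 2.
So 5^123 ≡ 256 · 103 · 460 · 169 · 25 · 5 ≡ 419 (mod 493).
Squaring chain: 419 → 53; never reaches −1, so base 5 is a Miller–Rabin witness that 493 is composite.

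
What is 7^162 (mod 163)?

7^1 ≡ 7 (mod 163)
7^2 ≡ 7^2 = 49 ≡ 49 (mod 163)
7^4 ≡ 49^2 = 2401 ≡ 119 (mod 163)
7^8 ≡ 119^2 = 14161 ≡ 143 (mod 163)
7^16 ≡ 143^2 = 20449 ≡ 74 (mod 163)
7^32 ≡ 74^2 = 5476 ≡ 97 (mod 163)
7^64 ≡ 97^2 = 9409 ≡ 118 (mod 163)
7^128 ≡ 118^2 = 13924 ≡ 69 (mod 163)
162 = 128 + 32 + 2 in binary powers of 2.
So 7^162 ≡ 69 · 97 · 49 ≡ 1 (mod 163).
Since the result is 1, base 7 gives no evidence that 163 is composite.

1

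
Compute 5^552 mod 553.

141

5^1 ≡ 5 (mod 553)
5^2 ≡ 5^2 = 25 ≡ 25 (mod 553)
5^4 ≡ 25^2 = 625 ≡ 72 (mod 553)
5^8 ≡ 72^2 = 5184 ≡ 207 (mod 553)
5^16 ≡ 207^2 = 42849 ≡ 268 (mod 553)
5^32 ≡ 268^2 = 71824 ≡ 487 (mod 553)
5^64 ≡ 487^2 = 237169 ≡ 485 (mod 553)
5^128 ≡ 485^2 = 235225 ≡ 200 (mod 553)
5^256 ≡ 200^2 = 40000 ≡ 184 (mod 553)
5^512 ≡ 184^2 = 33856 ≡ 123 (mod 553)
552 = 512 + 32 + 8 in binary powers of 2.
So 5^552 ≡ 123 · 487 · 207 ≡ 141 (mod 553).
Since 141 ≠ 1, base 5 is a Fermat witness: 553 is composite.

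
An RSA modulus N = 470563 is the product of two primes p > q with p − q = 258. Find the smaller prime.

Since p = q + 258, we have 470563 = q(q + 258), so q² + 258q − 470563 = 0.
Discriminant: 258² + 4·470563 = 66564 + 1882252 = 1948816; √1948816 = 1396.
q = (−258 + 1396)/2 = 569, and p = q + 258 = 827.
Check: 569 · 827 = 470563.

569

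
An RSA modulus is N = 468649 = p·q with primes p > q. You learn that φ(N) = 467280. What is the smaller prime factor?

φ(n) = (p−1)(q−1) = n − (p+q) + 1, so p + q = 468649 − 467280 + 1 = 1370.
p and q are the roots of t² − 1370t + 468649 = 0.
Discriminant: 1370² − 4·468649 = 1876900 − 1874596 = 2304; √2304 = 48.
q = (1370 − 48)/2 = 661, p = (1370 + 48)/2 = 709.
Check: 661 · 709 = 468649.

661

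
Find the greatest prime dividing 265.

265 = 5 · 53
53 is prime.
So 265 = 5 · 53; the largest prime factor is 53.

53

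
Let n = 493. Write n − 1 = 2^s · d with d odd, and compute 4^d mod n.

353

493 − 1 = 492 = 2^2 · 123, so d = 123.
4^1 ≡ 4 (mod 493)
4^2 ≡ 4^2 = 16 ≡ 16 (mod 493)
4^4 ≡ 16^2 = 256 ≡ 256 (mod 493)
4^8 ≡ 256^2 = 65536 ≡ 460 (mod 493)
4^16 ≡ 460^2 = 211600 ≡ 103 (mod 493)
4^32 ≡ 103^2 = 10609 ≡ 256 (mod 493)
4^64 ≡ 256^2 = 65536 ≡ 460 (mod 493)
123 = 64 + 32 + 16 + 8 + 2 + 1 in binary powers of 2.
So 4^123 ≡ 460 · 256 · 103 · 460 · 16 · 4 ≡ 353 (mod 493).
Squaring chain: 353 → 373; never reaches −1, so base 4 is a Miller–Rabin witness that 493 is composite.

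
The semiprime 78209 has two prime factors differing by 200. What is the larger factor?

Since p = q + 200, we have 78209 = q(q + 200), so q² + 200q − 78209 = 0.
Discriminant: 200² + 4·78209 = 40000 + 312836 = 352836; √352836 = 594.
q = (−200 + 594)/2 = 197, and p = q + 200 = 397.
Check: 197 · 397 = 78209.

397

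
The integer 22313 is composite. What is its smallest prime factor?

22313 is odd.
Digit sum 11, not divisible by 3.
Ends in 3: not divisible by 5.
7: 22313 = 7·3187 + 4
11: 22313 = 11·2028 + 5
13: 22313 = 13·1716 + 5
17: 22313 = 17·1312 + 9
19: 22313 = 19·1174 + 7
23: 22313 = 23·970 + 3
29: 22313 = 29·769 + 12
31: 22313 = 31·719 + 24
37: 22313 = 37·603 + 2
41: 22313 = 41·544 + 9
43: 22313 = 43·518 + 39
47: 22313 = 47·474 + 35
53: 22313 = 53·421

53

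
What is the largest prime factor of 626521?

626521 = 7 · 89503
89503 = 37 · 2419
2419 = 41 · 59
59 is prime.
So 626521 = 7 · 37 · 41 · 59; the largest prime factor is 59.

59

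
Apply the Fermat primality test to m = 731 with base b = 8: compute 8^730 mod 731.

8^1 ≡ 8 (mod 731)
8^2 ≡ 8^2 = 64 ≡ 64 (mod 731)
8^4 ≡ 64^2 = 4096 ≡ 441 (mod 731)
8^8 ≡ 441^2 = 194481 ≡ 35 (mod 731)
8^16 ≡ 35^2 = 1225 ≡ 494 (mod 731)
8^32 ≡ 494^2 = 244036 ≡ 613 (mod 731)
8^64 ≡ 613^2 = 375769 ≡ 35 (mod 731)
8^128 ≡ 35^2 = 1225 ≡ 494 (mod 731)
8^256 ≡ 494^2 = 244036 ≡ 613 (mod 731)
8^512 ≡ 613^2 = 375769 ≡ 35 (mod 731)
730 = 512 + 128 + 64 + 16 + 8 + 2 in binary powers of 2.
So 8^730 ≡ 35 · 494 · 35 · 494 · 35 · 64 ≡ 64 (mod 731).
Since 64 ≠ 1, base 8 is a Fermat witness: 731 is composite.

64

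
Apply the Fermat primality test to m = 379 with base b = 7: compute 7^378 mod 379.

1

7^1 ≡ 7 (mod 379)
7^2 ≡ 7^2 = 49 ≡ 49 (mod 379)
7^4 ≡ 49^2 = 2401 ≡ 127 (mod 379)
7^8 ≡ 127^2 = 16129 ≡ 211 (mod 379)
7^16 ≡ 211^2 = 44521 ≡ 178 (mod 379)
7^32 ≡ 178^2 = 31684 ≡ 227 (mod 379)
7^64 ≡ 227^2 = 51529 ≡ 364 (mod 379)
7^128 ≡ 364^2 = 132496 ≡ 225 (mod 379)
7^256 ≡ 225^2 = 50625 ≡ 218 (mod 379)
378 = 256 + 64 + 32 + 16 + 8 + 2 in binary powers of 2.
So 7^378 ≡ 218 · 364 · 227 · 178 · 211 · 49 ≡ 1 (mod 379).
Since the result is 1, base 7 gives no evidence that 379 is composite.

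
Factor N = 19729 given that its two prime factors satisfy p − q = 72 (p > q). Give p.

Since p = q + 72, we have 19729 = q(q + 72), so q² + 72q − 19729 = 0.
Discriminant: 72² + 4·19729 = 5184 + 78916 = 84100; √84100 = 290.
q = (−72 + 290)/2 = 109, and p = q + 72 = 181.
Check: 109 · 181 = 19729.

181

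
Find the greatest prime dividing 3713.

3713 = 47 · 79
79 is prime.
So 3713 = 47 · 79; the largest prime factor is 79.

79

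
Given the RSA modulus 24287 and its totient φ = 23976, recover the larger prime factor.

163

φ(n) = (p−1)(q−1) = n − (p+q) + 1, so p + q = 24287 − 23976 + 1 = 312.
p and q are the roots of t² − 312t + 24287 = 0.
Discriminant: 312² − 4·24287 = 97344 − 97148 = 196; √196 = 14.
q = (312 − 14)/2 = 149, p = (312 + 14)/2 = 163.
Check: 149 · 163 = 24287.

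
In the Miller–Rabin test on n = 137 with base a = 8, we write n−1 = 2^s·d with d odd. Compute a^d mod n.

37

137 − 1 = 136 = 2^3 · 17, so d = 17.
8^1 ≡ 8 (mod 137)
8^2 ≡ 8^2 = 64 ≡ 64 (mod 137)
8^4 ≡ 64^2 = 4096 ≡ 123 (mod 137)
8^8 ≡ 123^2 = 15129 ≡ 59 (mod 137)
8^16 ≡ 59^2 = 3481 ≡ 56 (mod 137)
17 = 16 + 1 in binary powers of 2.
So 8^17 ≡ 56 · 8 ≡ 37 (mod 137).
Squaring chain: 37 → 136 → 1; reaches −1, so base 8 does not prove 137 composite.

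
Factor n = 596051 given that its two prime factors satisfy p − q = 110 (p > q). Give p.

Since p = q + 110, we have 596051 = q(q + 110), so q² + 110q − 596051 = 0.
Discriminant: 110² + 4·596051 = 12100 + 2384204 = 2396304; √2396304 = 1548.
q = (−110 + 1548)/2 = 719, and p = q + 110 = 829.
Check: 719 · 829 = 596051.

829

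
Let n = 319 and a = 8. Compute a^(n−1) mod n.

8^1 ≡ 8 (mod 319)
8^2 ≡ 8^2 = 64 ≡ 64 (mod 319)
8^4 ≡ 64^2 = 4096 ≡ 268 (mod 319)
8^8 ≡ 268^2 = 71824 ≡ 49 (mod 319)
8^16 ≡ 49^2 = 2401 ≡ 168 (mod 319)
8^32 ≡ 168^2 = 28224 ≡ 152 (mod 319)
8^64 ≡ 152^2 = 23104 ≡ 136 (mod 319)
8^128 ≡ 136^2 = 18496 ≡ 313 (mod 319)
8^256 ≡ 313^2 = 97969 ≡ 36 (mod 319)
318 = 256 + 32 + 16 + 8 + 4 + 2 in binary powers of 2.
So 8^318 ≡ 36 · 152 · 168 · 49 · 268 · 64 ≡ 236 (mod 319).
Since 236 ≠ 1, base 8 is a Fermat witness: 319 is composite.

236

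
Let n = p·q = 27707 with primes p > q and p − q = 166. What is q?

103

Since p = q + 166, we have 27707 = q(q + 166), so q² + 166q − 27707 = 0.
Discriminant: 166² + 4·27707 = 27556 + 110828 = 138384; √138384 = 372.
q = (−166 + 372)/2 = 103, and p = q + 166 = 269.
Check: 103 · 269 = 27707.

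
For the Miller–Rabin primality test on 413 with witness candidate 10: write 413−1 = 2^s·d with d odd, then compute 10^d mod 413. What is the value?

413 − 1 = 412 = 2^2 · 103, so d = 103.
10^1 ≡ 10 (mod 413)
10^2 ≡ 10^2 = 100 ≡ 100 (mod 413)
10^4 ≡ 100^2 = 10000 ≡ 88 (mod 413)
10^8 ≡ 88^2 = 7744 ≡ 310 (mod 413)
10^16 ≡ 310^2 = 96100 ≡ 284 (mod 413)
10^32 ≡ 284^2 = 80656 ≡ 121 (mod 413)
10^64 ≡ 121^2 = 14641 ≡ 186 (mod 413)
103 = 64 + 32 + 4 + 2 + 1 in binary powers of 2.
So 10^103 ≡ 186 · 121 · 88 · 100 · 10 ≡ 129 (mod 413).
Squaring chain: 129 → 121; never reaches −1, so base 10 is a Miller–Rabin witness that 413 is composite.

129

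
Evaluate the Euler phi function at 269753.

Factor: 269753 = 11 · 137 · 179.
φ(269753) = (11−1) · (137−1) · (179−1) = 10 · 136 · 178 = 242080.

242080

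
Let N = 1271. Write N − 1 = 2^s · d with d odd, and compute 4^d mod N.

1271 − 1 = 1270 = 2^1 · 635, so d = 635.
4^1 ≡ 4 (mod 1271)
4^2 ≡ 4^2 = 16 ≡ 16 (mod 1271)
4^4 ≡ 16^2 = 256 ≡ 256 (mod 1271)
4^8 ≡ 256^2 = 65536 ≡ 715 (mod 1271)
4^16 ≡ 715^2 = 511225 ≡ 283 (mod 1271)
4^32 ≡ 283^2 = 80089 ≡ 16 (mod 1271)
4^64 ≡ 16^2 = 256 ≡ 256 (mod 1271)
4^128 ≡ 256^2 = 65536 ≡ 715 (mod 1271)
4^256 ≡ 715^2 = 511225 ≡ 283 (mod 1271)
4^512 ≡ 283^2 = 80089 ≡ 16 (mod 1271)
635 = 512 + 64 + 32 + 16 + 8 + 2 + 1 in binary powers of 2.
So 4^635 ≡ 16 · 256 · 16 · 283 · 715 · 16 · 4 ≡ 1024 (mod 1271).
Squaring chain: 1024; never reaches −1, so base 4 is a Miller–Rabin witness that 1271 is composite.

1024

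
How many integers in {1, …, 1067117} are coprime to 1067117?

1026000

Factor: 1067117 = 37 · 151 · 191.
φ(1067117) = (37−1) · (151−1) · (191−1) = 36 · 150 · 190 = 1026000.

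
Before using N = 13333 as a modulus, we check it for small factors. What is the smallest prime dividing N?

67

13333 is odd.
Digit sum 13, not divisible by 3.
Ends in 3: not divisible by 5.
7: 13333 = 7·1904 + 5
11: 13333 = 11·1212 + 1
13: 13333 = 13·1025 + 8
17: 13333 = 17·784 + 5
19: 13333 = 19·701 + 14
23: 13333 = 23·579 + 16
29: 13333 = 29·459 + 22
31: 13333 = 31·430 + 3
37: 13333 = 37·360 + 13
41: 13333 = 41·325 + 8
43: 13333 = 43·310 + 3
47: 13333 = 47·283 + 32
53: 13333 = 53·251 + 30
59: 13333 = 59·225 + 58
61: 13333 = 61·218 + 35
67: 13333 = 67·199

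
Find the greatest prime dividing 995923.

53

995923 = 19 · 52417
52417 = 23 · 2279
2279 = 43 · 53
53 is prime.
So 995923 = 19 · 23 · 43 · 53; the largest prime factor is 53.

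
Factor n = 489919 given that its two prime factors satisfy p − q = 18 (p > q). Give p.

709

Since p = q + 18, we have 489919 = q(q + 18), so q² + 18q − 489919 = 0.
Discriminant: 18² + 4·489919 = 324 + 1959676 = 1960000; √1960000 = 1400.
q = (−18 + 1400)/2 = 691, and p = q + 18 = 709.
Check: 691 · 709 = 489919.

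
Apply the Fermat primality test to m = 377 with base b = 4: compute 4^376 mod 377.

165

4^1 ≡ 4 (mod 377)
4^2 ≡ 4^2 = 16 ≡ 16 (mod 377)
4^4 ≡ 16^2 = 256 ≡ 256 (mod 377)
4^8 ≡ 256^2 = 65536 ≡ 315 (mod 377)
4^16 ≡ 315^2 = 99225 ≡ 74 (mod 377)
4^32 ≡ 74^2 = 5476 ≡ 198 (mod 377)
4^64 ≡ 198^2 = 39204 ≡ 373 (mod 377)
4^128 ≡ 373^2 = 139129 ≡ 16 (mod 377)
4^256 ≡ 16^2 = 256 ≡ 256 (mod 377)
376 = 256 + 64 + 32 + 16 + 8 in binary powers of 2.
So 4^376 ≡ 256 · 373 · 198 · 74 · 315 ≡ 165 (mod 377).
Since 165 ≠ 1, base 4 is a Fermat witness: 377 is composite.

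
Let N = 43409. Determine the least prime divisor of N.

83

43409 is odd.
Digit sum 20, not divisible by 3.
Ends in 9: not divisible by 5.
7: 43409 = 7·6201 + 2
11: 43409 = 11·3946 + 3
13: 43409 = 13·3339 + 2
17: 43409 = 17·2553 + 8
19: 43409 = 19·2284 + 13
23: 43409 = 23·1887 + 8
29: 43409 = 29·1496 + 25
31: 43409 = 31·1400 + 9
37: 43409 = 37·1173 + 8
41: 43409 = 41·1058 + 31
43: 43409 = 43·1009 + 22
47: 43409 = 47·923 + 28
53: 43409 = 53·819 + 2
59: 43409 = 59·735 + 44
61: 43409 = 61·711 + 38
67: 43409 = 67·647 + 60
71: 43409 = 71·611 + 28
73: 43409 = 73·594 + 47
79: 43409 = 79·549 + 38
83: 43409 = 83·523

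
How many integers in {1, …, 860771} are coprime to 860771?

832320

Factor: 860771 = 61 · 103 · 137.
φ(860771) = (61−1) · (103−1) · (137−1) = 60 · 102 · 136 = 832320.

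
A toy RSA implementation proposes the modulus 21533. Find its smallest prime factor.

21533 is odd.
Digit sum 14, not divisible by 3.
Ends in 3: not divisible by 5.
7: 21533 = 7·3076 + 1
11: 21533 = 11·1957 + 6
13: 21533 = 13·1656 + 5
17: 21533 = 17·1266 + 11
19: 21533 = 19·1133 + 6
23: 21533 = 23·936 + 5
29: 21533 = 29·742 + 15
31: 21533 = 31·694 + 19
37: 21533 = 37·581 + 36
41: 21533 = 41·525 + 8
43: 21533 = 43·500 + 33
47: 21533 = 47·458 + 7
53: 21533 = 53·406 + 15
59: 21533 = 59·364 + 57
61: 21533 = 61·353

61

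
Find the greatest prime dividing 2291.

2291 = 29 · 79
79 is prime.
So 2291 = 29 · 79; the largest prime factor is 79.

79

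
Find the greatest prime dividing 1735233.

1735233 = 3 · 578411
578411 = 67 · 8633
8633 = 89 · 97
97 is prime.
So 1735233 = 3 · 67 · 89 · 97; the largest prime factor is 97.

97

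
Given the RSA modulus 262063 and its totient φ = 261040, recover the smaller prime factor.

503

φ(n) = (p−1)(q−1) = n − (p+q) + 1, so p + q = 262063 − 261040 + 1 = 1024.
p and q are the roots of t² − 1024t + 262063 = 0.
Discriminant: 1024² − 4·262063 = 1048576 − 1048252 = 324; √324 = 18.
q = (1024 − 18)/2 = 503, p = (1024 + 18)/2 = 521.
Check: 503 · 521 = 262063.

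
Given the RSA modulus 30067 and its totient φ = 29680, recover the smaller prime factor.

φ(n) = (p−1)(q−1) = n − (p+q) + 1, so p + q = 30067 − 29680 + 1 = 388.
p and q are the roots of t² − 388t + 30067 = 0.
Discriminant: 388² − 4·30067 = 150544 − 120268 = 30276; √30276 = 174.
q = (388 − 174)/2 = 107, p = (388 + 174)/2 = 281.
Check: 107 · 281 = 30067.

107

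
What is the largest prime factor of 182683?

182683 = 31 · 5893
5893 = 71 · 83
83 is prime.
So 182683 = 31 · 71 · 83; the largest prime factor is 83.

83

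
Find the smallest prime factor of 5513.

5513 is odd.
Digit sum 14, not divisible by 3.
Ends in 3: not divisible by 5.
7: 5513 = 7·787 + 4
11: 5513 = 11·501 + 2
13: 5513 = 13·424 + 1
17: 5513 = 17·324 + 5
19: 5513 = 19·290 + 3
23: 5513 = 23·239 + 16
29: 5513 = 29·190 + 3
31: 5513 = 31·177 + 26
37: 5513 = 37·149

37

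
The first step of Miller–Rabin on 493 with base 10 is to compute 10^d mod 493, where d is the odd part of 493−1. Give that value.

292

493 − 1 = 492 = 2^2 · 123, so d = 123.
10^1 ≡ 10 (mod 493)
10^2 ≡ 10^2 = 100 ≡ 100 (mod 493)
10^4 ≡ 100^2 = 10000 ≡ 140 (mod 493)
10^8 ≡ 140^2 = 19600 ≡ 373 (mod 493)
10^16 ≡ 373^2 = 139129 ≡ 103 (mod 493)
10^32 ≡ 103^2 = 10609 ≡ 256 (mod 493)
10^64 ≡ 256^2 = 65536 ≡ 460 (mod 493)
123 = 64 + 32 + 16 + 8 + 2 + 1 in binary powers of 2.
So 10^123 ≡ 460 · 256 · 103 · 373 · 100 · 10 ≡ 292 (mod 493).
Squaring chain: 292 → 468; never reaches −1, so base 10 is a Miller–Rabin witness that 493 is composite.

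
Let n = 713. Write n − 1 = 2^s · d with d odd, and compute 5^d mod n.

713 − 1 = 712 = 2^3 · 89, so d = 89.
5^1 ≡ 5 (mod 713)
5^2 ≡ 5^2 = 25 ≡ 25 (mod 713)
5^4 ≡ 25^2 = 625 ≡ 625 (mod 713)
5^8 ≡ 625^2 = 390625 ≡ 614 (mod 713)
5^16 ≡ 614^2 = 376996 ≡ 532 (mod 713)
5^32 ≡ 532^2 = 283024 ≡ 676 (mod 713)
5^64 ≡ 676^2 = 456976 ≡ 656 (mod 713)
89 = 64 + 16 + 8 + 1 in binary powers of 2.
So 5^89 ≡ 656 · 532 · 614 · 5 ≡ 304 (mod 713).
Squaring chain: 304 → 439 → 211; never reaches −1, so base 5 is a Miller–Rabin witness that 713 is composite.

304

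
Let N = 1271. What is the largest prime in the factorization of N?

1271 = 31 · 41
41 is prime.
So 1271 = 31 · 41; the largest prime factor is 41.

41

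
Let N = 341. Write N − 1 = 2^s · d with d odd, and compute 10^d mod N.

341 − 1 = 340 = 2^2 · 85, so d = 85.
10^1 ≡ 10 (mod 341)
10^2 ≡ 10^2 = 100 ≡ 100 (mod 341)
10^4 ≡ 100^2 = 10000 ≡ 111 (mod 341)
10^8 ≡ 111^2 = 12321 ≡ 45 (mod 341)
10^16 ≡ 45^2 = 2025 ≡ 320 (mod 341)
10^32 ≡ 320^2 = 102400 ≡ 100 (mod 341)
10^64 ≡ 100^2 = 10000 ≡ 111 (mod 341)
85 = 64 + 16 + 4 + 1 in binary powers of 2.
So 10^85 ≡ 111 · 320 · 111 · 10 ≡ 98 (mod 341).
Squaring chain: 98 → 56; never reaches −1, so base 10 is a Miller–Rabin witness that 341 is composite.

98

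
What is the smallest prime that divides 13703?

71

13703 is odd.
Digit sum 14, not divisible by 3.
Ends in 3: not divisible by 5.
7: 13703 = 7·1957 + 4
11: 13703 = 11·1245 + 8
13: 13703 = 13·1054 + 1
17: 13703 = 17·806 + 1
19: 13703 = 19·721 + 4
23: 13703 = 23·595 + 18
29: 13703 = 29·472 + 15
31: 13703 = 31·442 + 1
37: 13703 = 37·370 + 13
41: 13703 = 41·334 + 9
43: 13703 = 43·318 + 29
47: 13703 = 47·291 + 26
53: 13703 = 53·258 + 29
59: 13703 = 59·232 + 15
61: 13703 = 61·224 + 39
67: 13703 = 67·204 + 35
71: 13703 = 71·193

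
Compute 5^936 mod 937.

1

5^1 ≡ 5 (mod 937)
5^2 ≡ 5^2 = 25 ≡ 25 (mod 937)
5^4 ≡ 25^2 = 625 ≡ 625 (mod 937)
5^8 ≡ 625^2 = 390625 ≡ 833 (mod 937)
5^16 ≡ 833^2 = 693889 ≡ 509 (mod 937)
5^32 ≡ 509^2 = 259081 ≡ 469 (mod 937)
5^64 ≡ 469^2 = 219961 ≡ 703 (mod 937)
5^128 ≡ 703^2 = 494209 ≡ 410 (mod 937)
5^256 ≡ 410^2 = 168100 ≡ 377 (mod 937)
5^512 ≡ 377^2 = 142129 ≡ 642 (mod 937)
936 = 512 + 256 + 128 + 32 + 8 in binary powers of 2.
So 5^936 ≡ 642 · 377 · 410 · 469 · 833 ≡ 1 (mod 937).
Since the result is 1, base 5 gives no evidence that 937 is composite.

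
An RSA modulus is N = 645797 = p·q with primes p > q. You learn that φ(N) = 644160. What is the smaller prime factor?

φ(n) = (p−1)(q−1) = n − (p+q) + 1, so p + q = 645797 − 644160 + 1 = 1638.
p and q are the roots of t² − 1638t + 645797 = 0.
Discriminant: 1638² − 4·645797 = 2683044 − 2583188 = 99856; √99856 = 316.
q = (1638 − 316)/2 = 661, p = (1638 + 316)/2 = 977.
Check: 661 · 977 = 645797.

661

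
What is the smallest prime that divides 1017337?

43

1017337 is odd.
Digit sum 22, not divisible by 3.
Ends in 7: not divisible by 5.
7: 1017337 = 7·145333 + 6
11: 1017337 = 11·92485 + 2
13: 1017337 = 13·78256 + 9
17: 1017337 = 17·59843 + 6
19: 1017337 = 19·53544 + 1
23: 1017337 = 23·44232 + 1
29: 1017337 = 29·35080 + 17
31: 1017337 = 31·32817 + 10
37: 1017337 = 37·27495 + 22
41: 1017337 = 41·24813 + 4
43: 1017337 = 43·23659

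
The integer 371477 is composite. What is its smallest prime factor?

371477 is odd.
Digit sum 29, not divisible by 3.
Ends in 7: not divisible by 5.
7: 371477 = 7·53068 + 1
11: 371477 = 11·33770 + 7
13: 371477 = 13·28575 + 2
17: 371477 = 17·21851 + 10
19: 371477 = 19·19551 + 8
23: 371477 = 23·16151 + 4
29: 371477 = 29·12809 + 16
31: 371477 = 31·11983 + 4
37: 371477 = 37·10039 + 34
41: 371477 = 41·9060 + 17
43: 371477 = 43·8639

43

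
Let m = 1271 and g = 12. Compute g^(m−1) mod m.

893

12^1 ≡ 12 (mod 1271)
12^2 ≡ 12^2 = 144 ≡ 144 (mod 1271)
12^4 ≡ 144^2 = 20736 ≡ 400 (mod 1271)
12^8 ≡ 400^2 = 160000 ≡ 1125 (mod 1271)
12^16 ≡ 1125^2 = 1265625 ≡ 980 (mod 1271)
12^32 ≡ 980^2 = 960400 ≡ 795 (mod 1271)
12^64 ≡ 795^2 = 632025 ≡ 338 (mod 1271)
12^128 ≡ 338^2 = 114244 ≡ 1125 (mod 1271)
12^256 ≡ 1125^2 = 1265625 ≡ 980 (mod 1271)
12^512 ≡ 980^2 = 960400 ≡ 795 (mod 1271)
12^1024 ≡ 795^2 = 632025 ≡ 338 (mod 1271)
1270 = 1024 + 128 + 64 + 32 + 16 + 4 + 2 in binary powers of 2.
So 12^1270 ≡ 338 · 1125 · 338 · 795 · 980 · 400 · 144 ≡ 893 (mod 1271).
Since 893 ≠ 1, base 12 is a Fermat witness: 1271 is composite.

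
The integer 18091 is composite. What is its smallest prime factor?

79

18091 is odd.
Digit sum 19, not divisible by 3.
Ends in 1: not divisible by 5.
7: 18091 = 7·2584 + 3
11: 18091 = 11·1644 + 7
13: 18091 = 13·1391 + 8
17: 18091 = 17·1064 + 3
19: 18091 = 19·952 + 3
23: 18091 = 23·786 + 13
29: 18091 = 29·623 + 24
31: 18091 = 31·583 + 18
37: 18091 = 37·488 + 35
41: 18091 = 41·441 + 10
43: 18091 = 43·420 + 31
47: 18091 = 47·384 + 43
53: 18091 = 53·341 + 18
59: 18091 = 59·306 + 37
61: 18091 = 61·296 + 35
67: 18091 = 67·270 + 1
71: 18091 = 71·254 + 57
73: 18091 = 73·247 + 60
79: 18091 = 79·229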